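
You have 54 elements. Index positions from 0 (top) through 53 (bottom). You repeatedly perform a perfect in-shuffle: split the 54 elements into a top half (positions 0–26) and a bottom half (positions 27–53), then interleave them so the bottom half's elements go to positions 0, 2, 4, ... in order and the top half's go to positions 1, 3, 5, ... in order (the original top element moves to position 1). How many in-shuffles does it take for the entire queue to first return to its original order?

20

The in-shuffle permutes the 54 positions with cycle lengths [4, 10, 20, 20].
Every element is home exactly when every cycle has completed a whole number of laps, i.e. after lcm(4, 10, 20) = 20 in-shuffles.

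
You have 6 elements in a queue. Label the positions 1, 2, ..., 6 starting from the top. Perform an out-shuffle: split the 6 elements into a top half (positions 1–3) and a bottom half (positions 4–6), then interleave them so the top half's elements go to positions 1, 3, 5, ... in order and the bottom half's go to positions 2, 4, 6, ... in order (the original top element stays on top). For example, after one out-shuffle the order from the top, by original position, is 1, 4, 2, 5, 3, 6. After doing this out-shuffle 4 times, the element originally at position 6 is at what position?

6

Position 6 is a fixed point of every out-shuffle, so the element never moves.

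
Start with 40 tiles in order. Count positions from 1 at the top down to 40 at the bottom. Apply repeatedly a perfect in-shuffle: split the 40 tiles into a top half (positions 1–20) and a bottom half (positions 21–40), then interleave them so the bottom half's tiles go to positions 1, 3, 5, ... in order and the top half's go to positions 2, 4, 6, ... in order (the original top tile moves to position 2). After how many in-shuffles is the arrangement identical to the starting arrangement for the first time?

The in-shuffle permutes the 40 positions with cycle lengths [20, 20].
Every tile is home exactly when every cycle has completed a whole number of laps, i.e. after lcm(20) = 20 in-shuffles.

20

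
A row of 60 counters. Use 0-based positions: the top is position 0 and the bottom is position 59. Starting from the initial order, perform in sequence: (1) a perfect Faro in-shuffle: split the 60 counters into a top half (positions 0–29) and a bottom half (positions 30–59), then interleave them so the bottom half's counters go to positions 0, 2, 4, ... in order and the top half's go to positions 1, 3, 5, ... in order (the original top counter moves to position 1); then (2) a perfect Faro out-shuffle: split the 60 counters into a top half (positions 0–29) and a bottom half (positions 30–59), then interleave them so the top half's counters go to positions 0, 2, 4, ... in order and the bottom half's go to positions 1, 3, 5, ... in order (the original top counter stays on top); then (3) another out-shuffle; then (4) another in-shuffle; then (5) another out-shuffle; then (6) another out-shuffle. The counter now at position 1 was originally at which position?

53

Undo the operations in reverse order, starting from position 1:
  undo op 6 (out-shuffle, from bottom half): 1 ← 30
  undo op 5 (out-shuffle, from top half): 30 ← 15
  undo op 4 (in-shuffle, from top half): 15 ← 7
  undo op 3 (out-shuffle, from bottom half): 7 ← 33
  undo op 2 (out-shuffle, from bottom half): 33 ← 46
  undo op 1 (in-shuffle, from bottom half): 46 ← 53
So the counter at position 1 came from original position 53.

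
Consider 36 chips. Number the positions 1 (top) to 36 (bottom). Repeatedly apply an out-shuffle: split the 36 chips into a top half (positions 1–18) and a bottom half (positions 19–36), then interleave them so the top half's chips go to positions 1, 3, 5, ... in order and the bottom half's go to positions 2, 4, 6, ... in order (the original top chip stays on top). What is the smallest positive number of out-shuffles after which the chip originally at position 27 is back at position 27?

Follow position 27 under repeated out-shuffles:
27 → 18 → 35 → 34 → 32 → 28 → 20 → 4 → 7 → 13 → 25 → 14 → 27
It first returns after 12 out-shuffles.

12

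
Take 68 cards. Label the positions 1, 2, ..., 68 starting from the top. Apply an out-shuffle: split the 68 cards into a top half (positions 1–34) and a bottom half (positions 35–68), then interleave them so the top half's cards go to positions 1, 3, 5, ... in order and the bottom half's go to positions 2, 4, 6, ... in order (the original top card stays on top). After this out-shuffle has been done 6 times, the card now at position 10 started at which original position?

Work backwards from position 10, undoing one out-shuffle at a time:
10 ← 39 ← 20 ← 44 ← 56 ← 62 ← 65
So the card now at position 10 started at position 65.

65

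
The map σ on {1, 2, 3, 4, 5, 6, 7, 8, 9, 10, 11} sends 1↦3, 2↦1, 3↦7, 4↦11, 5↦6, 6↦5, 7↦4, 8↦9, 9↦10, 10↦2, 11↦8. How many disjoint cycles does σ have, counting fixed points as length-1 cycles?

2

Cycle decomposition: (1 3 7 4 11 8 9 10 2) (5 6).
2 cycles.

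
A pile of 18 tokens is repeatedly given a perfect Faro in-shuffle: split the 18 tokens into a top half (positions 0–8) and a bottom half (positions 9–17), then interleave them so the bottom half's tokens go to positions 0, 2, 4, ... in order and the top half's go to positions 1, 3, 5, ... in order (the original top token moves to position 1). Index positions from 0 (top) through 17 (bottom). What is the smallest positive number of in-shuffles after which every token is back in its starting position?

18

The in-shuffle permutes the 18 positions with cycle lengths [18].
Every token is home exactly when every cycle has completed a whole number of laps, i.e. after lcm(18) = 18 in-shuffles.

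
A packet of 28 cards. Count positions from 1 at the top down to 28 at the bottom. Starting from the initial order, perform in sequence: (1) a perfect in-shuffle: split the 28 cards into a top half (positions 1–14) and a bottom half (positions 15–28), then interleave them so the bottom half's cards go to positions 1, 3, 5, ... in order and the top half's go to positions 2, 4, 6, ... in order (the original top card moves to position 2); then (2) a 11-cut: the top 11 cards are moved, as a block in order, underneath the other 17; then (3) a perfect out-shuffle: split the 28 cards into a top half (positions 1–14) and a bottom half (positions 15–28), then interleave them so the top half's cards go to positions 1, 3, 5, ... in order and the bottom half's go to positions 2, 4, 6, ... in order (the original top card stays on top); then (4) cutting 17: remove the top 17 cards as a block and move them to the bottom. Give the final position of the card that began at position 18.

Track the card from position 18 forward through each operation:
  after op 1 (in-shuffle): 18 → 7
  after op 2 (cut 11): 7 → 24
  after op 3 (out-shuffle): 24 → 20
  after op 4 (cut 17): 20 → 3

3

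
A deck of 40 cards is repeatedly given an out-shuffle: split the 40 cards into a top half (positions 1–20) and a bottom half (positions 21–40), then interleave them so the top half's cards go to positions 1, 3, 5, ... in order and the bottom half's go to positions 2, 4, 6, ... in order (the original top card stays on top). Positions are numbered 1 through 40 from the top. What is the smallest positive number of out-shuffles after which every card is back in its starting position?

12

The out-shuffle permutes the 40 positions with cycle lengths [1, 1, 2, 12, 12, 12].
Every card is home exactly when every cycle has completed a whole number of laps, i.e. after lcm(1, 2, 12) = 12 out-shuffles.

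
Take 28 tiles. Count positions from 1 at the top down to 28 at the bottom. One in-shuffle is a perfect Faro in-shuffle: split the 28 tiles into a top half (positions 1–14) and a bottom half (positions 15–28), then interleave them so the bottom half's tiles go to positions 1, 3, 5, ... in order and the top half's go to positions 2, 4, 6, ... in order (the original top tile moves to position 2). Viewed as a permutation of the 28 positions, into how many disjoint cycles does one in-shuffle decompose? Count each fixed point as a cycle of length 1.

1

Trace each unvisited position around until it returns:
(1 2 4 8 16 3 ... len 28)
1 cycle in total.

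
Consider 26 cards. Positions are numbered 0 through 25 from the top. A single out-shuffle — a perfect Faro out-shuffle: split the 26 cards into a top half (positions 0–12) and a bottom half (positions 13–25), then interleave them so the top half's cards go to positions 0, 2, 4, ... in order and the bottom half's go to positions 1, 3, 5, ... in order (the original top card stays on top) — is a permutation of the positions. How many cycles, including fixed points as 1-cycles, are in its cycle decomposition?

Trace each unvisited position around until it returns:
(0) (1 2 4 8 16 7 ... len 20) (5 10 20 15) (25)
4 cycles in total.

4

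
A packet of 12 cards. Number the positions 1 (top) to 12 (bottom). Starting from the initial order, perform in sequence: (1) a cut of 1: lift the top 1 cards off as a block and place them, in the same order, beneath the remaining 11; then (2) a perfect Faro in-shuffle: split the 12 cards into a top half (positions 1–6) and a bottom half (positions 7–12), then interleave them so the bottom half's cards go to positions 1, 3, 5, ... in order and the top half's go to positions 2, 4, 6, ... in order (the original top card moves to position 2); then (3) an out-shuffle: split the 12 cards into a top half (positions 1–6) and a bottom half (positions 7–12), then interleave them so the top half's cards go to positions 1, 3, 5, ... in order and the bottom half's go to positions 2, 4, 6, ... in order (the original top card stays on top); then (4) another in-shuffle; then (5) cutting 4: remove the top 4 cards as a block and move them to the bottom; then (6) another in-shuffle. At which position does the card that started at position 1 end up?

Track the card from position 1 forward through each operation:
  after op 1 (cut 1): 1 → 12
  after op 2 (in-shuffle): 12 → 11
  after op 3 (out-shuffle): 11 → 10
  after op 4 (in-shuffle): 10 → 7
  after op 5 (cut 4): 7 → 3
  after op 6 (in-shuffle): 3 → 6

6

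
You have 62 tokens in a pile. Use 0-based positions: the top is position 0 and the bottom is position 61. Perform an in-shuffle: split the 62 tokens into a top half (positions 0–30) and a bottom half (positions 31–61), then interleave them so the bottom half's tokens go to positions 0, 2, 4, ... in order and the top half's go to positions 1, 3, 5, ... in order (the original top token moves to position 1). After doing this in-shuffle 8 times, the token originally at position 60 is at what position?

Track the token's position through each in-shuffle:
60 → 58 → 54 → 46 → 30 → 61 → 60 → 58 → 54

54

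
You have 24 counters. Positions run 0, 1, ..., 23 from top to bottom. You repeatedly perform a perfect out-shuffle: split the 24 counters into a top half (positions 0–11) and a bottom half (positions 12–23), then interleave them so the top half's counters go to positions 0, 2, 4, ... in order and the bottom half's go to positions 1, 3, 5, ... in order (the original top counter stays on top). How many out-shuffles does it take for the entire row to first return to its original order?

11

The out-shuffle permutes the 24 positions with cycle lengths [1, 1, 11, 11].
Every counter is home exactly when every cycle has completed a whole number of laps, i.e. after lcm(1, 11) = 11 out-shuffles.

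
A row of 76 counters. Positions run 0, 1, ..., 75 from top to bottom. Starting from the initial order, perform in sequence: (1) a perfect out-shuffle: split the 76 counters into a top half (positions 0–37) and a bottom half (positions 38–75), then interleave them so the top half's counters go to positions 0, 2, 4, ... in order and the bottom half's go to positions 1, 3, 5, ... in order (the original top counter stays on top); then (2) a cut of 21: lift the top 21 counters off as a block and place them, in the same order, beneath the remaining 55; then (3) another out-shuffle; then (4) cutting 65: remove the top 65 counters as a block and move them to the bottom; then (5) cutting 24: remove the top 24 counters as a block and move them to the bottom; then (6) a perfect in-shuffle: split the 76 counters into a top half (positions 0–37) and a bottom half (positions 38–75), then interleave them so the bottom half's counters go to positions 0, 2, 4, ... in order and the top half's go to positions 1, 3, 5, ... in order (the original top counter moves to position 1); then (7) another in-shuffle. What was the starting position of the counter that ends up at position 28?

Undo the operations in reverse order, starting from position 28:
  undo op 7 (in-shuffle, from bottom half): 28 ← 52
  undo op 6 (in-shuffle, from bottom half): 52 ← 64
  undo op 5 (cut 24): 64 ← 12
  undo op 4 (cut 65): 12 ← 1
  undo op 3 (out-shuffle, from bottom half): 1 ← 38
  undo op 2 (cut 21): 38 ← 59
  undo op 1 (out-shuffle, from bottom half): 59 ← 67
So the counter at position 28 came from original position 67.

67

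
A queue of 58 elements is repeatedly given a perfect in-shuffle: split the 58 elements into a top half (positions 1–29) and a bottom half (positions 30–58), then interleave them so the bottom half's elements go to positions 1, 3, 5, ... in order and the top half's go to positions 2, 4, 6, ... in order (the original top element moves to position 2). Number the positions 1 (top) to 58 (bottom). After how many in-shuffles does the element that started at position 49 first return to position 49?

58

Follow position 49 under repeated in-shuffles:
49 → 39 → 19 → 38 → 17 → 34 → 9 → 18 → ... → 49 (length 58)
It first returns after 58 in-shuffles.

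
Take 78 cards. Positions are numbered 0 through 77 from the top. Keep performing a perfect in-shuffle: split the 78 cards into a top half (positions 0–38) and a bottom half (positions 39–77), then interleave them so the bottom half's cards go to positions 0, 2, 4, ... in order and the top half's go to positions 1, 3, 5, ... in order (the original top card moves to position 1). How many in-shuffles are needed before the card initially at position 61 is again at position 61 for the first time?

Follow position 61 under repeated in-shuffles:
61 → 44 → 10 → 21 → 43 → 8 → 17 → 35 → ... → 61 (length 39)
It first returns after 39 in-shuffles.

39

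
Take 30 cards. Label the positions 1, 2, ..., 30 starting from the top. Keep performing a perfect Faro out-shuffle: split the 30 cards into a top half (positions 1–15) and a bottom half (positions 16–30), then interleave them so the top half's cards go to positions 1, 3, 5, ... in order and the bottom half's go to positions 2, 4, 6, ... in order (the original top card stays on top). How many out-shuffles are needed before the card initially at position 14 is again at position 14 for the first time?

28

Follow position 14 under repeated out-shuffles:
14 → 27 → 24 → 18 → 6 → 11 → 21 → 12 → ... → 14 (length 28)
It first returns after 28 out-shuffles.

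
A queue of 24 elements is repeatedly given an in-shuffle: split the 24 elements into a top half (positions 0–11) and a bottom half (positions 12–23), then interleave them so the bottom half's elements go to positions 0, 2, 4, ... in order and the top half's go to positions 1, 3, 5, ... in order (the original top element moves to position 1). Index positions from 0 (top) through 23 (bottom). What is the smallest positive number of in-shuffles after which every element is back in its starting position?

20

The in-shuffle permutes the 24 positions with cycle lengths [4, 20].
Every element is home exactly when every cycle has completed a whole number of laps, i.e. after lcm(4, 20) = 20 in-shuffles.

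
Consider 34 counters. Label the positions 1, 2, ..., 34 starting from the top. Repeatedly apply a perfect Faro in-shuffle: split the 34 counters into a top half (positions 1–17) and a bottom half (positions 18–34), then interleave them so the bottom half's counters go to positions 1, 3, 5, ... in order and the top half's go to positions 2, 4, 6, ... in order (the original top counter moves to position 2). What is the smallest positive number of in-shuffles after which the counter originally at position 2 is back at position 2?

12

Follow position 2 under repeated in-shuffles:
2 → 4 → 8 → 16 → 32 → 29 → 23 → 11 → 22 → 9 → 18 → 1 → 2
It first returns after 12 in-shuffles.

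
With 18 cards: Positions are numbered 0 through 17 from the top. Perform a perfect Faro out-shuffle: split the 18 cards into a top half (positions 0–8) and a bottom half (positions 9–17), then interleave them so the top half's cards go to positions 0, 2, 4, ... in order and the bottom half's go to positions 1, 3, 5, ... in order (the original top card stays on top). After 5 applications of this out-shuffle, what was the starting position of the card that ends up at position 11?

3

Work backwards from position 11, undoing one out-shuffle at a time:
11 ← 14 ← 7 ← 12 ← 6 ← 3
So the card now at position 11 started at position 3.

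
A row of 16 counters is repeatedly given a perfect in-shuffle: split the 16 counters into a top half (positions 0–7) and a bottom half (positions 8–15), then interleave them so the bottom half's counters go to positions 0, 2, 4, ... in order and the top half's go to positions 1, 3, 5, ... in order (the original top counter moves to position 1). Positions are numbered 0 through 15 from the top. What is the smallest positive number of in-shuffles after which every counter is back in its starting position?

8

The in-shuffle permutes the 16 positions with cycle lengths [8, 8].
Every counter is home exactly when every cycle has completed a whole number of laps, i.e. after lcm(8) = 8 in-shuffles.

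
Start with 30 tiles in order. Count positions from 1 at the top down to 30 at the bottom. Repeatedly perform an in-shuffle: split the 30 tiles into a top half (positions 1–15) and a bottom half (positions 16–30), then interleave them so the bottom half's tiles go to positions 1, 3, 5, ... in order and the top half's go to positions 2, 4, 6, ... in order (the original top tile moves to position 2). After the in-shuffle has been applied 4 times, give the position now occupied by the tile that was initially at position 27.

Track the tile's position through each in-shuffle:
27 → 23 → 15 → 30 → 29

29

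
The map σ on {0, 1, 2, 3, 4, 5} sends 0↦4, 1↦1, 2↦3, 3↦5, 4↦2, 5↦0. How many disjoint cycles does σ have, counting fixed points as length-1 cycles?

Cycle decomposition: (0 4 2 3 5) (1).
2 cycles.

2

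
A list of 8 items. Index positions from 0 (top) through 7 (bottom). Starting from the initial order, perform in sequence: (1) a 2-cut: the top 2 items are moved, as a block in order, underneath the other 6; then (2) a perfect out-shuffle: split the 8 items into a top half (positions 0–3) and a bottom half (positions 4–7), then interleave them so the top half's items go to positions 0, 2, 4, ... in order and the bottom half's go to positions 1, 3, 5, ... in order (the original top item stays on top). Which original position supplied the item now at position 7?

1

Undo the operations in reverse order, starting from position 7:
  undo op 2 (out-shuffle, from bottom half): 7 ← 7
  undo op 1 (cut 2): 7 ← 1
So the item at position 7 came from original position 1.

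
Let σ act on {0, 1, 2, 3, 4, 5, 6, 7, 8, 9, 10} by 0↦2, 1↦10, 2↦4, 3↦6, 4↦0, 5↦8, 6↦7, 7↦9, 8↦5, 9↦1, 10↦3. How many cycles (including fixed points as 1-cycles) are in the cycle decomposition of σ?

3

Cycle decomposition: (0 2 4) (1 10 3 6 7 9) (5 8).
3 cycles.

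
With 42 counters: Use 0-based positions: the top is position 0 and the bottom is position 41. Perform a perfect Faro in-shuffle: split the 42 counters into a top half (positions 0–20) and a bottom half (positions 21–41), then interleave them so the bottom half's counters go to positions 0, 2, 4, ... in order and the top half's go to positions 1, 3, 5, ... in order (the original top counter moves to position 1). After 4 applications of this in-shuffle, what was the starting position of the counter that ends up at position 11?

32

Work backwards from position 11, undoing one in-shuffle at a time:
11 ← 5 ← 2 ← 22 ← 32
So the counter now at position 11 started at position 32.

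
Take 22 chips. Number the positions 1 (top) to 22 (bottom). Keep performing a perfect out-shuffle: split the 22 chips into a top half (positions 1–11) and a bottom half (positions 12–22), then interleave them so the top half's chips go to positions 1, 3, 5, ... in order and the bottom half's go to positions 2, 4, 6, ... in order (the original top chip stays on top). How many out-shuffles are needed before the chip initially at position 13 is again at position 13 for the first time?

Follow position 13 under repeated out-shuffles:
13 → 4 → 7 → 13
It first returns after 3 out-shuffles.

3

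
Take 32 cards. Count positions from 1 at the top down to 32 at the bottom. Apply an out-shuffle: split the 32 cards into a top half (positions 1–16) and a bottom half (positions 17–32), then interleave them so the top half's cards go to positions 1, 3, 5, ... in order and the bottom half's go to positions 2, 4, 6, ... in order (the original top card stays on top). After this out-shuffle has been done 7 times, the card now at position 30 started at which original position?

16

Work backwards from position 30, undoing one out-shuffle at a time:
30 ← 31 ← 16 ← 24 ← 28 ← 30 ← 31 ← 16
So the card now at position 30 started at position 16.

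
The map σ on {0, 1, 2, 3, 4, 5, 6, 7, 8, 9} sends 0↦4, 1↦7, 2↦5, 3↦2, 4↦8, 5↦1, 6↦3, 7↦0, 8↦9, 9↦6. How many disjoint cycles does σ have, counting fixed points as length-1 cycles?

Cycle decomposition: (0 4 8 9 6 3 2 5 1 7).
1 cycle.

1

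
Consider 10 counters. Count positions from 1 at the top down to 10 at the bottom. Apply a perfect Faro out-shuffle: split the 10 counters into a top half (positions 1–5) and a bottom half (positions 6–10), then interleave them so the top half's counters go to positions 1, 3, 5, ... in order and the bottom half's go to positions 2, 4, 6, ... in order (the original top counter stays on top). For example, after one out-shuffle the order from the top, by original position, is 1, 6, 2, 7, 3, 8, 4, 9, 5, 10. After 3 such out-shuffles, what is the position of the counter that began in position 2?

9

Track the counter's position through each out-shuffle:
2 → 3 → 5 → 9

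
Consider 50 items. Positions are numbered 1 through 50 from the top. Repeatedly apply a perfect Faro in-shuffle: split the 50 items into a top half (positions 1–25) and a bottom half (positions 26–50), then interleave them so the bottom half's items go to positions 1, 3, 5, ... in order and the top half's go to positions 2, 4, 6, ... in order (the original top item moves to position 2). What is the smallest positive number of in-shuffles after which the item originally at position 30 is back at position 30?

8

Follow position 30 under repeated in-shuffles:
30 → 9 → 18 → 36 → 21 → 42 → 33 → 15 → 30
It first returns after 8 in-shuffles.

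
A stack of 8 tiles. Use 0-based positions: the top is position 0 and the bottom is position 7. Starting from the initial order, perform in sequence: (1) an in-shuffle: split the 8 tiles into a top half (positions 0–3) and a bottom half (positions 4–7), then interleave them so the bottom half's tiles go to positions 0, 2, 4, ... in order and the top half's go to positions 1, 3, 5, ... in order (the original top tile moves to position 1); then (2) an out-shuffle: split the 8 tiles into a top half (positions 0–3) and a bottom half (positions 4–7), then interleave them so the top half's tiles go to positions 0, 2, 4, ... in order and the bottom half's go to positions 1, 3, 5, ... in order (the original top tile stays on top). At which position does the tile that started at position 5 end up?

4

Track the tile from position 5 forward through each operation:
  after op 1 (in-shuffle): 5 → 2
  after op 2 (out-shuffle): 2 → 4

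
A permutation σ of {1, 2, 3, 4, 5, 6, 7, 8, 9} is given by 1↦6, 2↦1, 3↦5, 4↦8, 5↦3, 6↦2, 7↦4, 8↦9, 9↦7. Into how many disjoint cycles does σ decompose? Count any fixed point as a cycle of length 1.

3

Cycle decomposition: (1 6 2) (3 5) (4 8 9 7).
3 cycles.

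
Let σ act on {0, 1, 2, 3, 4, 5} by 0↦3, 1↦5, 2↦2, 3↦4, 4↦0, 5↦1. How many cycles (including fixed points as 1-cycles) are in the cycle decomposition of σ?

3

Cycle decomposition: (0 3 4) (1 5) (2).
3 cycles.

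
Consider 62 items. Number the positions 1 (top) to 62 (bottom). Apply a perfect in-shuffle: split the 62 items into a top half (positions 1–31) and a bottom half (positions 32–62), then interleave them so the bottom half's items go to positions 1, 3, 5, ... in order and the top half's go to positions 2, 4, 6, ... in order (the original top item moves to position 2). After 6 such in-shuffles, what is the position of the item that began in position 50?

Track the item's position through each in-shuffle:
50 → 37 → 11 → 22 → 44 → 25 → 50

50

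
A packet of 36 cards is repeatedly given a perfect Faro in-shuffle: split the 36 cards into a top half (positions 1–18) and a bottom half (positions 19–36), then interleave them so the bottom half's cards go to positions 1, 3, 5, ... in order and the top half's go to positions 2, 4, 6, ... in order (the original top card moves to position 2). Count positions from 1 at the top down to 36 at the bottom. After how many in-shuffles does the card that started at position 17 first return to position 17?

Follow position 17 under repeated in-shuffles:
17 → 34 → 31 → 25 → 13 → 26 → 15 → 30 → ... → 17 (length 36)
It first returns after 36 in-shuffles.

36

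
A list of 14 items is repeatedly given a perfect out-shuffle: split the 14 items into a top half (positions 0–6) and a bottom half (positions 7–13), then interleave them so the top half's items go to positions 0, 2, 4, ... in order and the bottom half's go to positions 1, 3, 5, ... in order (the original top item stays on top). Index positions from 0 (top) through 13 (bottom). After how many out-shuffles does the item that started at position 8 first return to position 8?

12

Follow position 8 under repeated out-shuffles:
8 → 3 → 6 → 12 → 11 → 9 → 5 → 10 → 7 → 1 → 2 → 4 → 8
It first returns after 12 out-shuffles.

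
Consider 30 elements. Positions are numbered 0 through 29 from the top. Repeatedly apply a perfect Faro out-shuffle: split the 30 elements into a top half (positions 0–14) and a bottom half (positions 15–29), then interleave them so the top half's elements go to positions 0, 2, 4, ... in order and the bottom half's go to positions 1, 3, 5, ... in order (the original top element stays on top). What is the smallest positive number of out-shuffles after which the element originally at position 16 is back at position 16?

Follow position 16 under repeated out-shuffles:
16 → 3 → 6 → 12 → 24 → 19 → 9 → 18 → ... → 16 (length 28)
It first returns after 28 out-shuffles.

28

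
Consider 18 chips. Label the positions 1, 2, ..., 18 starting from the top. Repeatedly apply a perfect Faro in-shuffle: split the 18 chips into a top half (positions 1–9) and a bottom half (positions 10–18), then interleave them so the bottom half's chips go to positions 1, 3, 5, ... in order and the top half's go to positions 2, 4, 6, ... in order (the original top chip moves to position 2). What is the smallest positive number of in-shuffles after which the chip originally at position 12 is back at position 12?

18

Follow position 12 under repeated in-shuffles:
12 → 5 → 10 → 1 → 2 → 4 → 8 → 16 → 13 → 7 → 14 → 9 → 18 → 17 → 15 → 11 → 3 → 6 → 12
It first returns after 18 in-shuffles.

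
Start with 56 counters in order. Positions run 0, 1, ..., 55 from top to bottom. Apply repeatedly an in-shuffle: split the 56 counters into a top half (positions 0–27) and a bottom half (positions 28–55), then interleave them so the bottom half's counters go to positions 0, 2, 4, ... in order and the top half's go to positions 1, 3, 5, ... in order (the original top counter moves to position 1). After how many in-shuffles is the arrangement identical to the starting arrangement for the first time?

18

The in-shuffle permutes the 56 positions with cycle lengths [2, 18, 18, 18].
Every counter is home exactly when every cycle has completed a whole number of laps, i.e. after lcm(2, 18) = 18 in-shuffles.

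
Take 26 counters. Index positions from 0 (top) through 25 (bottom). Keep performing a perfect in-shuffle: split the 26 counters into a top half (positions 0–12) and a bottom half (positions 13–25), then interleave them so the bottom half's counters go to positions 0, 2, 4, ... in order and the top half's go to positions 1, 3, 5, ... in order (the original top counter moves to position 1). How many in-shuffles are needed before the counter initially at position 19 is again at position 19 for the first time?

18

Follow position 19 under repeated in-shuffles:
19 → 12 → 25 → 24 → 22 → 18 → 10 → 21 → 16 → 6 → 13 → 0 → 1 → 3 → 7 → 15 → 4 → 9 → 19
It first returns after 18 in-shuffles.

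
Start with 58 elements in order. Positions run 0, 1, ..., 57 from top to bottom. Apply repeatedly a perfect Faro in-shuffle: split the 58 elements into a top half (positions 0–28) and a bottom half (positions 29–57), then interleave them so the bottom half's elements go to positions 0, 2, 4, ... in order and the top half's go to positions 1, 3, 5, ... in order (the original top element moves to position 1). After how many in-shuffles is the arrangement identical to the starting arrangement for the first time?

The in-shuffle permutes the 58 positions with cycle lengths [58].
Every element is home exactly when every cycle has completed a whole number of laps, i.e. after lcm(58) = 58 in-shuffles.

58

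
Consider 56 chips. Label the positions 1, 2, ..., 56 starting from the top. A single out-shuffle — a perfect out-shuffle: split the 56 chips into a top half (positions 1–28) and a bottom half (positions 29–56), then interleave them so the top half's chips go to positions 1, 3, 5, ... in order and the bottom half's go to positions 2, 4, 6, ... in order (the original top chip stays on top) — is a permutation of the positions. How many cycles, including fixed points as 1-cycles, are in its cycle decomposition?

Trace each unvisited position around until it returns:
(1) (2 3 5 9 17 33 ... len 20) (4 7 13 25 49 42 ... len 20) (6 11 21 41 26 51 46 36 16 31) (12 23 45 34) (56)
6 cycles in total.

6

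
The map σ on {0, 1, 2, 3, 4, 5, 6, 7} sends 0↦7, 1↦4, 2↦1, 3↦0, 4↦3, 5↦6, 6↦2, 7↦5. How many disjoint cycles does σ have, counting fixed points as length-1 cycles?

1

Cycle decomposition: (0 7 5 6 2 1 4 3).
1 cycle.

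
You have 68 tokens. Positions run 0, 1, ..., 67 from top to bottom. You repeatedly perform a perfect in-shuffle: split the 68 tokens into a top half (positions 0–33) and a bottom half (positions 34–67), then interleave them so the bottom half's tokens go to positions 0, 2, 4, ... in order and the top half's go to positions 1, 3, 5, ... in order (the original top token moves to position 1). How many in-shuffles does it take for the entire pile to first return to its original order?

The in-shuffle permutes the 68 positions with cycle lengths [2, 11, 11, 22, 22].
Every token is home exactly when every cycle has completed a whole number of laps, i.e. after lcm(2, 11, 22) = 22 in-shuffles.

22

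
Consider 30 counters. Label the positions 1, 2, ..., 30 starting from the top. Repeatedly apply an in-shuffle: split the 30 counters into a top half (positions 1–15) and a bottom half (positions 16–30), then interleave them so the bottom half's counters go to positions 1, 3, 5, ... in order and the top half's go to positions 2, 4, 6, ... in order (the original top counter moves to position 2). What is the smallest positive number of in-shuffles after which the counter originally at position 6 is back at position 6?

5

Follow position 6 under repeated in-shuffles:
6 → 12 → 24 → 17 → 3 → 6
It first returns after 5 in-shuffles.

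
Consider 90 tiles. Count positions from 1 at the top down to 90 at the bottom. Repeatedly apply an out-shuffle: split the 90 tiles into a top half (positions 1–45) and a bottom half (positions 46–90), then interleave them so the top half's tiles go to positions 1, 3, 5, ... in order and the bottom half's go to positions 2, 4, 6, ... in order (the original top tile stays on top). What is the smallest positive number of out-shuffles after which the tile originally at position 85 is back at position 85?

11

Follow position 85 under repeated out-shuffles:
85 → 80 → 70 → 50 → 10 → 19 → 37 → 73 → 56 → 22 → 43 → 85
It first returns after 11 out-shuffles.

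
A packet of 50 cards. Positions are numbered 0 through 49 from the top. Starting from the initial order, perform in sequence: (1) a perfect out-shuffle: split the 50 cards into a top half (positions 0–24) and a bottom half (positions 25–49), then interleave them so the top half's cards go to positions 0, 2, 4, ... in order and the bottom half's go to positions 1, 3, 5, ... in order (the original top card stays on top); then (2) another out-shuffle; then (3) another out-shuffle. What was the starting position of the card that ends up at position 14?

Undo the operations in reverse order, starting from position 14:
  undo op 3 (out-shuffle, from top half): 14 ← 7
  undo op 2 (out-shuffle, from bottom half): 7 ← 28
  undo op 1 (out-shuffle, from top half): 28 ← 14
So the card at position 14 came from original position 14.

14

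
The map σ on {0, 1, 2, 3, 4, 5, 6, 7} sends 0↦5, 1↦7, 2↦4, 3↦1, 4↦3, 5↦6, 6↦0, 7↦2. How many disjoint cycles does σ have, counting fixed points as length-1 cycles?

2

Cycle decomposition: (0 5 6) (1 7 2 4 3).
2 cycles.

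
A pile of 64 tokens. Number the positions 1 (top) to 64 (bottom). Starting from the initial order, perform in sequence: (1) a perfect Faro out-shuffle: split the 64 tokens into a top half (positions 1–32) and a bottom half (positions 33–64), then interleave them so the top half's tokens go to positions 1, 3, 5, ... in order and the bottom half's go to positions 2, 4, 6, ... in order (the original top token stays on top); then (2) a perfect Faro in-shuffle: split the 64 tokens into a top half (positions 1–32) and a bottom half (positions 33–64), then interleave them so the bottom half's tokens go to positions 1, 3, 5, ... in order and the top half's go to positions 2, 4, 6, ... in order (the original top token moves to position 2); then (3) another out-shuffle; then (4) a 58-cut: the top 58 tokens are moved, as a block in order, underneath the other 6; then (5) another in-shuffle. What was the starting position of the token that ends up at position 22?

49

Undo the operations in reverse order, starting from position 22:
  undo op 5 (in-shuffle, from top half): 22 ← 11
  undo op 4 (cut 58): 11 ← 5
  undo op 3 (out-shuffle, from top half): 5 ← 3
  undo op 2 (in-shuffle, from bottom half): 3 ← 34
  undo op 1 (out-shuffle, from bottom half): 34 ← 49
So the token at position 22 came from original position 49.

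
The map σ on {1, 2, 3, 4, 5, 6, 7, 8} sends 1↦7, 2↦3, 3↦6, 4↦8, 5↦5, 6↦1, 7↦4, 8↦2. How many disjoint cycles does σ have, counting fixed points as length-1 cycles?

Cycle decomposition: (1 7 4 8 2 3 6) (5).
2 cycles.

2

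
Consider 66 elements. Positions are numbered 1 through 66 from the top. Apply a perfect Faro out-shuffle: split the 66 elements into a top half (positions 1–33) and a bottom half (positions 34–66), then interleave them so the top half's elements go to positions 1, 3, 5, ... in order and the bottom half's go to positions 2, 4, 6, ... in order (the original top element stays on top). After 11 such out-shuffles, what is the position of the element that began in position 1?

1

Position 1 is a fixed point of every out-shuffle, so the element never moves.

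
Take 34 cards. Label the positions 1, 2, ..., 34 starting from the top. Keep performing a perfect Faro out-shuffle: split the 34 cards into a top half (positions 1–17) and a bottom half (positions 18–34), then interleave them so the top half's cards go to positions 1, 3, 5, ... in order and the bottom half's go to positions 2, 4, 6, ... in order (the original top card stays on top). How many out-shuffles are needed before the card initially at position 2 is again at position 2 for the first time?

Follow position 2 under repeated out-shuffles:
2 → 3 → 5 → 9 → 17 → 33 → 32 → 30 → 26 → 18 → 2
It first returns after 10 out-shuffles.

10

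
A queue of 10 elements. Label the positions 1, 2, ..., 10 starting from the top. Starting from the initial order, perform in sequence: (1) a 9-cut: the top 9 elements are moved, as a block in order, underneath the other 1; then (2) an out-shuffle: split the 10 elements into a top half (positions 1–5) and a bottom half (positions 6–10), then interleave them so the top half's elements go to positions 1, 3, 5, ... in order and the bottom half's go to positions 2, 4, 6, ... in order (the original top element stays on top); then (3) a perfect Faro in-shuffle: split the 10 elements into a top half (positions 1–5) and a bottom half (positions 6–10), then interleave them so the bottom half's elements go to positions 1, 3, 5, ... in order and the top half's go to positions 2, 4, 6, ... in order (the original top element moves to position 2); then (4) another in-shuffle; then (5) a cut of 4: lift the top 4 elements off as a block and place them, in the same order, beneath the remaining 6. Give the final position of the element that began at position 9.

Track the element from position 9 forward through each operation:
  after op 1 (cut 9): 9 → 10
  after op 2 (out-shuffle): 10 → 10
  after op 3 (in-shuffle): 10 → 9
  after op 4 (in-shuffle): 9 → 7
  after op 5 (cut 4): 7 → 3

3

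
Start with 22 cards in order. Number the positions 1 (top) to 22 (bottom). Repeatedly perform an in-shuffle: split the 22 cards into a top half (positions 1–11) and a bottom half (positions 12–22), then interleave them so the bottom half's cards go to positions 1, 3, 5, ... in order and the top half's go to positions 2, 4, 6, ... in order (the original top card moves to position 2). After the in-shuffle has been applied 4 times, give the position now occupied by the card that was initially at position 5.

Track the card's position through each in-shuffle:
5 → 10 → 20 → 17 → 11

11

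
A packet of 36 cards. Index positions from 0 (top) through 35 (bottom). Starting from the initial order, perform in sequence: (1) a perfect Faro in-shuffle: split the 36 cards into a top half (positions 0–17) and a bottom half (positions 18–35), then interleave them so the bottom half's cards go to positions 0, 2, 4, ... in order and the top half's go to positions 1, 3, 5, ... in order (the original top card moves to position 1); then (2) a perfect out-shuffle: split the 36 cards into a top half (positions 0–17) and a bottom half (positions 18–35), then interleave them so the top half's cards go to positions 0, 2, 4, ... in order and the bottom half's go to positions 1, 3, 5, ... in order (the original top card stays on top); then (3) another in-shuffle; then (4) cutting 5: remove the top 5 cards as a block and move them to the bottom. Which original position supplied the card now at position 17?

Undo the operations in reverse order, starting from position 17:
  undo op 4 (cut 5): 17 ← 22
  undo op 3 (in-shuffle, from bottom half): 22 ← 29
  undo op 2 (out-shuffle, from bottom half): 29 ← 32
  undo op 1 (in-shuffle, from bottom half): 32 ← 34
So the card at position 17 came from original position 34.

34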